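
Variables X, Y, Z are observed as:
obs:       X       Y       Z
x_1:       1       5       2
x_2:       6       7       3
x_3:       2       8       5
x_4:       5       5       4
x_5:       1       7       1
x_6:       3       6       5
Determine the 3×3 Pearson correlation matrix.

Step 1 — column means:
  mean(X) = (1 + 6 + 2 + 5 + 1 + 3) / 6 = 18/6 = 3
  mean(Y) = (5 + 7 + 8 + 5 + 7 + 6) / 6 = 38/6 = 6.3333
  mean(Z) = (2 + 3 + 5 + 4 + 1 + 5) / 6 = 20/6 = 3.3333

Step 2 — sample variances and covariances s[i,j] = (1/(n-1)) · Σ_k (x_{k,i} - mean_i) · (x_{k,j} - mean_j), with n-1 = 5:
  s[X,X] = ((-2)·(-2) + (3)·(3) + (-1)·(-1) + (2)·(2) + (-2)·(-2) + (0)·(0)) / 5 = 22/5 = 4.4
  s[X,Y] = ((-2)·(-1.3333) + (3)·(0.6667) + (-1)·(1.6667) + (2)·(-1.3333) + (-2)·(0.6667) + (0)·(-0.3333)) / 5 = -1/5 = -0.2
  s[X,Z] = ((-2)·(-1.3333) + (3)·(-0.3333) + (-1)·(1.6667) + (2)·(0.6667) + (-2)·(-2.3333) + (0)·(1.6667)) / 5 = 6/5 = 1.2
  s[Y,Y] = ((-1.3333)·(-1.3333) + (0.6667)·(0.6667) + (1.6667)·(1.6667) + (-1.3333)·(-1.3333) + (0.6667)·(0.6667) + (-0.3333)·(-0.3333)) / 5 = 7.3333/5 = 1.4667
  s[Y,Z] = ((-1.3333)·(-1.3333) + (0.6667)·(-0.3333) + (1.6667)·(1.6667) + (-1.3333)·(0.6667) + (0.6667)·(-2.3333) + (-0.3333)·(1.6667)) / 5 = 1.3333/5 = 0.2667
  s[Z,Z] = ((-1.3333)·(-1.3333) + (-0.3333)·(-0.3333) + (1.6667)·(1.6667) + (0.6667)·(0.6667) + (-2.3333)·(-2.3333) + (1.6667)·(1.6667)) / 5 = 13.3333/5 = 2.6667
  Sample standard deviations s_i = √(s[i,i]):
  s(X) = √(4.4) = 2.0976
  s(Y) = √(1.4667) = 1.2111
  s(Z) = √(2.6667) = 1.633

Step 3 — r_{ij} = s_{ij} / (s_i · s_j):
  r[X,X] = 1 (diagonal).
  r[X,Y] = -0.2 / (2.0976 · 1.2111) = -0.2 / 2.5403 = -0.0787
  r[X,Z] = 1.2 / (2.0976 · 1.633) = 1.2 / 3.4254 = 0.3503
  r[Y,Y] = 1 (diagonal).
  r[Y,Z] = 0.2667 / (1.2111 · 1.633) = 0.2667 / 1.9777 = 0.1348
  r[Z,Z] = 1 (diagonal).

R is symmetric with unit diagonal. Assembling:

R = [[1, -0.0787, 0.3503],
 [-0.0787, 1, 0.1348],
 [0.3503, 0.1348, 1]]


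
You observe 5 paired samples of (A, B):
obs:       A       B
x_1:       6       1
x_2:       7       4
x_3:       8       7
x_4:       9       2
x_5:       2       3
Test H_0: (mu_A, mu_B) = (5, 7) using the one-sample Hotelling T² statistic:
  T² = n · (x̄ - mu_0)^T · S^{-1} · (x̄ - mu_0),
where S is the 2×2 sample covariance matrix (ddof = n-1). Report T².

Step 1 — sample mean vector:
  mean(A) = (6 + 7 + 8 + 9 + 2) / 5 = 32/5 = 6.4
  mean(B) = (1 + 4 + 7 + 2 + 3) / 5 = 17/5 = 3.4
  x̄ = (6.4, 3.4),  deviation x̄ - mu_0 = (6.4, 3.4) - (5, 7) = (1.4, -3.6).

Step 2 — sample covariance matrix, S[i,j] = (1/(n-1)) · Σ_k (x_{k,i} - mean_i) · (x_{k,j} - mean_j), divisor n-1 = 4:
  S[A,A] = ((-0.4)·(-0.4) + (0.6)·(0.6) + (1.6)·(1.6) + (2.6)·(2.6) + (-4.4)·(-4.4)) / 4 = 29.2/4 = 7.3
  S[A,B] = ((-0.4)·(-2.4) + (0.6)·(0.6) + (1.6)·(3.6) + (2.6)·(-1.4) + (-4.4)·(-0.4)) / 4 = 5.2/4 = 1.3
  S[B,B] = ((-2.4)·(-2.4) + (0.6)·(0.6) + (3.6)·(3.6) + (-1.4)·(-1.4) + (-0.4)·(-0.4)) / 4 = 21.2/4 = 5.3
  S = [[7.3, 1.3],
 [1.3, 5.3]].

Step 3 — invert S. det(S) = 7.3·5.3 - (1.3)² = 37.
  S^{-1} = (1/det) · [[d, -b], [-b, a]] = [[0.1432, -0.0351],
 [-0.0351, 0.1973]].

Step 4 — quadratic form (x̄ - mu_0)^T · S^{-1} · (x̄ - mu_0):
  S^{-1} · (x̄ - mu_0) = (0.327, -0.7595),
  (x̄ - mu_0)^T · [...] = (1.4)·(0.327) + (-3.6)·(-0.7595) = 3.1919.

Step 5 — scale by n: T² = 5 · 3.1919 = 15.9595.

T² ≈ 15.9595


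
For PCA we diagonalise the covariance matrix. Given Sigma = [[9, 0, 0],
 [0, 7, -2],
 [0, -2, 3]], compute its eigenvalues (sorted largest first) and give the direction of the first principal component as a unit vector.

Step 1 — characteristic polynomial p(λ) = det(λI - Sigma) = λ³ - tr·λ² + c_1·λ - det, where tr = trace, c_1 = sum of the principal 2×2 minors, det = det(Sigma):
  tr = 9 + 7 + 3 = 19,
  c_1 = (9·7 - (0)²) + (9·3 - (0)²) + (7·3 - (-2)²) = 63 + 27 + 17 = 107,
  det = 9·(7·3 - (-2)²) - (0)·((0)·3 - (-2)·(0)) + (0)·((0)·(-2) - 7·(0)) = 9·(17) - (0)·(0) + (0)·(0) = 153.
  So p(λ) = λ³ - 19λ² + 107λ - 153.
Step 2 — look for an integer root (rational root theorem: any rational root is an integer divisor of 153). Testing λ = 9:
  p(9) = 729 - 1539 + 963 - 153 = 0  ✓
  Dividing out (λ - 9): p(λ) = (λ - 9)(λ² - 10λ + 17).
Step 3 — remaining eigenvalues from the quadratic λ² - 10λ + 17 = 0:
  Δ = 10² - 4·17 = 100 - 68 = 32,  λ = (10 ± √32)/2 = (10 ± 5.6569)/2 ≈ 7.8284 or 2.1716.
  Sorted: λ_1 = 9,  λ_2 = 7.8284,  λ_3 = 2.1716  (check: sum = 19 = tr ✓).

Step 4 — unit eigenvector for λ_1 = 9: v spans the null space of (Sigma - λ_1 I), whose rows are
  r_1 = (0, 0, 0),  r_2 = (0, -2, -2),  r_3 = (0, -2, -6).
  v is orthogonal to every row, so take v ∝ r_2 × r_3 = ((-2)·(-6) - (-2)·(-2), (-2)·(0) - (0)·(-6), (0)·(-2) - (-2)·(0)) = (8, 0, 0).
  Rescale (divide by 8): u = (1, 0, 0).
  ||u|| = √((1)² + (0)² + (0)²) = √(1) = 1,  v_1 = u/||u|| ≈ (1, 0, 0) (||v_1|| = 1).

λ_1 = 9,  λ_2 = 7.8284,  λ_3 = 2.1716;  v_1 ≈ (1, 0, 0)


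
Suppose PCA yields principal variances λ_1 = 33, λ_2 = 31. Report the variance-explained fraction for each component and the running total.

Step 1 — total variance = trace(Sigma) = Σ λ_i = 33 + 31 = 64.

Step 2 — fraction explained by component i = λ_i / Σ λ:
  PC1: 33/64 = 0.5156
  PC2: 31/64 = 0.4844

Step 3 — cumulative fraction after k components = (λ_1 + ... + λ_k) / Σ λ:
  k = 1: 33/64 = 0.5156
  k = 2: (33 + 31)/64 = 64/64 = 1

Summary (fraction, with percent):

explained: PC1 0.5156 (51.56%), PC2 0.4844 (48.44%);  cumulative: 0.5156, 1


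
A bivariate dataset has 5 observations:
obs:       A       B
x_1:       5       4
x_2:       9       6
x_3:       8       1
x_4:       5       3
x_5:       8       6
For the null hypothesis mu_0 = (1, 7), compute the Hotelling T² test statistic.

Step 1 — sample mean vector:
  mean(A) = (5 + 9 + 8 + 5 + 8) / 5 = 35/5 = 7
  mean(B) = (4 + 6 + 1 + 3 + 6) / 5 = 20/5 = 4
  x̄ = (7, 4),  deviation x̄ - mu_0 = (7, 4) - (1, 7) = (6, -3).

Step 2 — sample covariance matrix, S[i,j] = (1/(n-1)) · Σ_k (x_{k,i} - mean_i) · (x_{k,j} - mean_j), divisor n-1 = 4:
  S[A,A] = ((-2)·(-2) + (2)·(2) + (1)·(1) + (-2)·(-2) + (1)·(1)) / 4 = 14/4 = 3.5
  S[A,B] = ((-2)·(0) + (2)·(2) + (1)·(-3) + (-2)·(-1) + (1)·(2)) / 4 = 5/4 = 1.25
  S[B,B] = ((0)·(0) + (2)·(2) + (-3)·(-3) + (-1)·(-1) + (2)·(2)) / 4 = 18/4 = 4.5
  S = [[3.5, 1.25],
 [1.25, 4.5]].

Step 3 — invert S. det(S) = 3.5·4.5 - (1.25)² = 14.1875.
  S^{-1} = (1/det) · [[d, -b], [-b, a]] = [[0.3172, -0.0881],
 [-0.0881, 0.2467]].

Step 4 — quadratic form (x̄ - mu_0)^T · S^{-1} · (x̄ - mu_0):
  S^{-1} · (x̄ - mu_0) = (2.1674, -1.2687),
  (x̄ - mu_0)^T · [...] = (6)·(2.1674) + (-3)·(-1.2687) = 16.8106.

Step 5 — scale by n: T² = 5 · 16.8106 = 84.0529.

T² ≈ 84.0529


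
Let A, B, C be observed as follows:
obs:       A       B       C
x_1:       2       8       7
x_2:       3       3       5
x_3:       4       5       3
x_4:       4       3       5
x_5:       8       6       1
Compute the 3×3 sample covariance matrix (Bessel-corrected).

Step 1 — column means:
  mean(A) = (2 + 3 + 4 + 4 + 8) / 5 = 21/5 = 4.2
  mean(B) = (8 + 3 + 5 + 3 + 6) / 5 = 25/5 = 5
  mean(C) = (7 + 5 + 3 + 5 + 1) / 5 = 21/5 = 4.2

Step 2 — sample covariance S[i,j] = (1/(n-1)) · Σ_k (x_{k,i} - mean_i) · (x_{k,j} - mean_j), with n-1 = 4.
  S[A,A] = ((-2.2)·(-2.2) + (-1.2)·(-1.2) + (-0.2)·(-0.2) + (-0.2)·(-0.2) + (3.8)·(3.8)) / 4 = 20.8/4 = 5.2
  S[A,B] = ((-2.2)·(3) + (-1.2)·(-2) + (-0.2)·(0) + (-0.2)·(-2) + (3.8)·(1)) / 4 = 0/4 = 0
  S[A,C] = ((-2.2)·(2.8) + (-1.2)·(0.8) + (-0.2)·(-1.2) + (-0.2)·(0.8) + (3.8)·(-3.2)) / 4 = -19.2/4 = -4.8
  S[B,B] = ((3)·(3) + (-2)·(-2) + (0)·(0) + (-2)·(-2) + (1)·(1)) / 4 = 18/4 = 4.5
  S[B,C] = ((3)·(2.8) + (-2)·(0.8) + (0)·(-1.2) + (-2)·(0.8) + (1)·(-3.2)) / 4 = 2/4 = 0.5
  S[C,C] = ((2.8)·(2.8) + (0.8)·(0.8) + (-1.2)·(-1.2) + (0.8)·(0.8) + (-3.2)·(-3.2)) / 4 = 20.8/4 = 5.2

S is symmetric (S[j,i] = S[i,j]). Assembling:

S = [[5.2, 0, -4.8],
 [0, 4.5, 0.5],
 [-4.8, 0.5, 5.2]]


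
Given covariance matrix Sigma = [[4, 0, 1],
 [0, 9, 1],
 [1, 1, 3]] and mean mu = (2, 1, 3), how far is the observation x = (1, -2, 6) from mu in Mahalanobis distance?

Step 1 — centre the observation: (x - mu) = (-1, -3, 3).

Step 2 — invert Sigma (cofactor / det for 3×3, or solve directly):
  Sigma^{-1} = [[0.2737, 0.0105, -0.0947],
 [0.0105, 0.1158, -0.0421],
 [-0.0947, -0.0421, 0.3789]].

Step 3 — form the quadratic (x - mu)^T · Sigma^{-1} · (x - mu):
  Sigma^{-1} · (x - mu) = (-0.5895, -0.4842, 1.3579).
  (x - mu)^T · [Sigma^{-1} · (x - mu)] = (-1)·(-0.5895) + (-3)·(-0.4842) + (3)·(1.3579) = 6.1158.

Step 4 — take square root: d = √(6.1158) ≈ 2.473.

d(x, mu) = √(6.1158) ≈ 2.473


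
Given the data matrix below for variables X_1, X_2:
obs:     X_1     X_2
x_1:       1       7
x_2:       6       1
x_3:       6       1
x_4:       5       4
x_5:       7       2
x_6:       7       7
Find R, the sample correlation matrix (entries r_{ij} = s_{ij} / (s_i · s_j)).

Step 1 — column means:
  mean(X_1) = (1 + 6 + 6 + 5 + 7 + 7) / 6 = 32/6 = 5.3333
  mean(X_2) = (7 + 1 + 1 + 4 + 2 + 7) / 6 = 22/6 = 3.6667

Step 2 — sample variances and covariances s[i,j] = (1/(n-1)) · Σ_k (x_{k,i} - mean_i) · (x_{k,j} - mean_j), with n-1 = 5:
  s[X_1,X_1] = ((-4.3333)·(-4.3333) + (0.6667)·(0.6667) + (0.6667)·(0.6667) + (-0.3333)·(-0.3333) + (1.6667)·(1.6667) + (1.6667)·(1.6667)) / 5 = 25.3333/5 = 5.0667
  s[X_1,X_2] = ((-4.3333)·(3.3333) + (0.6667)·(-2.6667) + (0.6667)·(-2.6667) + (-0.3333)·(0.3333) + (1.6667)·(-1.6667) + (1.6667)·(3.3333)) / 5 = -15.3333/5 = -3.0667
  s[X_2,X_2] = ((3.3333)·(3.3333) + (-2.6667)·(-2.6667) + (-2.6667)·(-2.6667) + (0.3333)·(0.3333) + (-1.6667)·(-1.6667) + (3.3333)·(3.3333)) / 5 = 39.3333/5 = 7.8667
  Sample standard deviations s_i = √(s[i,i]):
  s(X_1) = √(5.0667) = 2.2509
  s(X_2) = √(7.8667) = 2.8048

Step 3 — r_{ij} = s_{ij} / (s_i · s_j):
  r[X_1,X_1] = 1 (diagonal).
  r[X_1,X_2] = -3.0667 / (2.2509 · 2.8048) = -3.0667 / 6.3133 = -0.4857
  r[X_2,X_2] = 1 (diagonal).

R is symmetric with unit diagonal. Assembling:

R = [[1, -0.4857],
 [-0.4857, 1]]


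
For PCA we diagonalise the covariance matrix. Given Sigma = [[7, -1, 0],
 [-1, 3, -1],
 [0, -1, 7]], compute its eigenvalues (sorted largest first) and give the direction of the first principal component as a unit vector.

Step 1 — characteristic polynomial p(λ) = det(λI - Sigma) = λ³ - tr·λ² + c_1·λ - det, where tr = trace, c_1 = sum of the principal 2×2 minors, det = det(Sigma):
  tr = 7 + 3 + 7 = 17,
  c_1 = (7·3 - (-1)²) + (7·7 - (0)²) + (3·7 - (-1)²) = 20 + 49 + 20 = 89,
  det = 7·(3·7 - (-1)²) - (-1)·((-1)·7 - (-1)·(0)) + (0)·((-1)·(-1) - 3·(0)) = 7·(20) - (-1)·(-7) + (0)·(1) = 133.
  So p(λ) = λ³ - 17λ² + 89λ - 133.
Step 2 — look for an integer root (rational root theorem: any rational root is an integer divisor of 133). Testing λ = 7:
  p(7) = 343 - 833 + 623 - 133 = 0  ✓
  Dividing out (λ - 7): p(λ) = (λ - 7)(λ² - 10λ + 19).
Step 3 — remaining eigenvalues from the quadratic λ² - 10λ + 19 = 0:
  Δ = 10² - 4·19 = 100 - 76 = 24,  λ = (10 ± √24)/2 = (10 ± 4.899)/2 ≈ 7.4495 or 2.5505.
  Sorted: λ_1 = 7.4495,  λ_2 = 7,  λ_3 = 2.5505  (check: sum = 17 = tr ✓).

Step 4 — unit eigenvector for λ_1 ≈ 7.4495: v spans the null space of (Sigma - λ_1 I), whose rows are
  r_1 = (-0.4495, -1, 0),  r_2 = (-1, -4.4495, -1),  r_3 = (0, -1, -0.4495).
  v is orthogonal to every row, so take v ∝ r_1 × r_2 = ((-1)·(-1) - (0)·(-4.4495), (0)·(-1) - (-0.4495)·(-1), (-0.4495)·(-4.4495) - (-1)·(-1)) ≈ (1, -0.4495, 1).
  Let u = (1, -0.4495, 1).
  ||u|| = √((1)² + (-0.4495)² + (1)²) = √(2.202) ≈ 1.4839,  v_1 = u/||u|| ≈ (0.6739, -0.3029, 0.6739) (||v_1|| = 1).

λ_1 = 7.4495,  λ_2 = 7,  λ_3 = 2.5505;  v_1 ≈ (0.6739, -0.3029, 0.6739)


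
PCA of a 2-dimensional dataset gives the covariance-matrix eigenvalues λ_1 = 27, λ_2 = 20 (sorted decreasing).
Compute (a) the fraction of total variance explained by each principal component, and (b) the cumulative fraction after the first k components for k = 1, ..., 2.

Step 1 — total variance = trace(Sigma) = Σ λ_i = 27 + 20 = 47.

Step 2 — fraction explained by component i = λ_i / Σ λ:
  PC1: 27/47 = 0.5745
  PC2: 20/47 = 0.4255

Step 3 — cumulative fraction after k components = (λ_1 + ... + λ_k) / Σ λ:
  k = 1: 27/47 = 0.5745
  k = 2: (27 + 20)/47 = 47/47 = 1

Summary (fraction, with percent):

explained: PC1 0.5745 (57.45%), PC2 0.4255 (42.55%);  cumulative: 0.5745, 1


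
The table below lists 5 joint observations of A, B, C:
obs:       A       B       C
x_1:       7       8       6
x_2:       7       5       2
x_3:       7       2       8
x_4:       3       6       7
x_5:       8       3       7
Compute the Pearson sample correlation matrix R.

Step 1 — column means:
  mean(A) = (7 + 7 + 7 + 3 + 8) / 5 = 32/5 = 6.4
  mean(B) = (8 + 5 + 2 + 6 + 3) / 5 = 24/5 = 4.8
  mean(C) = (6 + 2 + 8 + 7 + 7) / 5 = 30/5 = 6

Step 2 — sample variances and covariances s[i,j] = (1/(n-1)) · Σ_k (x_{k,i} - mean_i) · (x_{k,j} - mean_j), with n-1 = 4:
  s[A,A] = ((0.6)·(0.6) + (0.6)·(0.6) + (0.6)·(0.6) + (-3.4)·(-3.4) + (1.6)·(1.6)) / 4 = 15.2/4 = 3.8
  s[A,B] = ((0.6)·(3.2) + (0.6)·(0.2) + (0.6)·(-2.8) + (-3.4)·(1.2) + (1.6)·(-1.8)) / 4 = -6.6/4 = -1.65
  s[A,C] = ((0.6)·(0) + (0.6)·(-4) + (0.6)·(2) + (-3.4)·(1) + (1.6)·(1)) / 4 = -3/4 = -0.75
  s[B,B] = ((3.2)·(3.2) + (0.2)·(0.2) + (-2.8)·(-2.8) + (1.2)·(1.2) + (-1.8)·(-1.8)) / 4 = 22.8/4 = 5.7
  s[B,C] = ((3.2)·(0) + (0.2)·(-4) + (-2.8)·(2) + (1.2)·(1) + (-1.8)·(1)) / 4 = -7/4 = -1.75
  s[C,C] = ((0)·(0) + (-4)·(-4) + (2)·(2) + (1)·(1) + (1)·(1)) / 4 = 22/4 = 5.5
  Sample standard deviations s_i = √(s[i,i]):
  s(A) = √(3.8) = 1.9494
  s(B) = √(5.7) = 2.3875
  s(C) = √(5.5) = 2.3452

Step 3 — r_{ij} = s_{ij} / (s_i · s_j):
  r[A,A] = 1 (diagonal).
  r[A,B] = -1.65 / (1.9494 · 2.3875) = -1.65 / 4.654 = -0.3545
  r[A,C] = -0.75 / (1.9494 · 2.3452) = -0.75 / 4.5717 = -0.1641
  r[B,B] = 1 (diagonal).
  r[B,C] = -1.75 / (2.3875 · 2.3452) = -1.75 / 5.5991 = -0.3125
  r[C,C] = 1 (diagonal).

R is symmetric with unit diagonal. Assembling:

R = [[1, -0.3545, -0.1641],
 [-0.3545, 1, -0.3125],
 [-0.1641, -0.3125, 1]]


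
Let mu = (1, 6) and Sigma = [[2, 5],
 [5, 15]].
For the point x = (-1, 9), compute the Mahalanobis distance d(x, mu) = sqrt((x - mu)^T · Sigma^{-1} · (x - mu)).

Step 1 — centre the observation: (x - mu) = (-2, 3).

Step 2 — invert Sigma. det(Sigma) = 2·15 - (5)² = 5.
  Sigma^{-1} = (1/det) · [[d, -b], [-b, a]] = [[3, -1],
 [-1, 0.4]].

Step 3 — form the quadratic (x - mu)^T · Sigma^{-1} · (x - mu):
  Sigma^{-1} · (x - mu) = (-9, 3.2).
  (x - mu)^T · [Sigma^{-1} · (x - mu)] = (-2)·(-9) + (3)·(3.2) = 27.6.

Step 4 — take square root: d = √(27.6) ≈ 5.2536.

d(x, mu) = √(27.6) ≈ 5.2536


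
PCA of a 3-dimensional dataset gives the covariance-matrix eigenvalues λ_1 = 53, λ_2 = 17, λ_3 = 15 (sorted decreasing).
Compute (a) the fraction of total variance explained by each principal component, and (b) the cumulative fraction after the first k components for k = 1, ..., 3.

Step 1 — total variance = trace(Sigma) = Σ λ_i = 53 + 17 + 15 = 85.

Step 2 — fraction explained by component i = λ_i / Σ λ:
  PC1: 53/85 = 0.6235
  PC2: 17/85 = 0.2
  PC3: 15/85 = 0.1765

Step 3 — cumulative fraction after k components = (λ_1 + ... + λ_k) / Σ λ:
  k = 1: 53/85 = 0.6235
  k = 2: (53 + 17)/85 = 70/85 = 0.8235
  k = 3: (53 + 17 + 15)/85 = 85/85 = 1

Summary (fraction, with percent):

explained: PC1 0.6235 (62.35%), PC2 0.2 (20%), PC3 0.1765 (17.65%);  cumulative: 0.6235, 0.8235, 1


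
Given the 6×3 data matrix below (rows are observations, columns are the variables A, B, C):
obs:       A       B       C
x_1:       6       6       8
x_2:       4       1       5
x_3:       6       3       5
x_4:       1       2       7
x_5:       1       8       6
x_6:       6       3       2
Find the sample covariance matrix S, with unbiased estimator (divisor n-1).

Step 1 — column means:
  mean(A) = (6 + 4 + 6 + 1 + 1 + 6) / 6 = 24/6 = 4
  mean(B) = (6 + 1 + 3 + 2 + 8 + 3) / 6 = 23/6 = 3.8333
  mean(C) = (8 + 5 + 5 + 7 + 6 + 2) / 6 = 33/6 = 5.5

Step 2 — sample covariance S[i,j] = (1/(n-1)) · Σ_k (x_{k,i} - mean_i) · (x_{k,j} - mean_j), with n-1 = 5.
  S[A,A] = ((2)·(2) + (0)·(0) + (2)·(2) + (-3)·(-3) + (-3)·(-3) + (2)·(2)) / 5 = 30/5 = 6
  S[A,B] = ((2)·(2.1667) + (0)·(-2.8333) + (2)·(-0.8333) + (-3)·(-1.8333) + (-3)·(4.1667) + (2)·(-0.8333)) / 5 = -6/5 = -1.2
  S[A,C] = ((2)·(2.5) + (0)·(-0.5) + (2)·(-0.5) + (-3)·(1.5) + (-3)·(0.5) + (2)·(-3.5)) / 5 = -9/5 = -1.8
  S[B,B] = ((2.1667)·(2.1667) + (-2.8333)·(-2.8333) + (-0.8333)·(-0.8333) + (-1.8333)·(-1.8333) + (4.1667)·(4.1667) + (-0.8333)·(-0.8333)) / 5 = 34.8333/5 = 6.9667
  S[B,C] = ((2.1667)·(2.5) + (-2.8333)·(-0.5) + (-0.8333)·(-0.5) + (-1.8333)·(1.5) + (4.1667)·(0.5) + (-0.8333)·(-3.5)) / 5 = 9.5/5 = 1.9
  S[C,C] = ((2.5)·(2.5) + (-0.5)·(-0.5) + (-0.5)·(-0.5) + (1.5)·(1.5) + (0.5)·(0.5) + (-3.5)·(-3.5)) / 5 = 21.5/5 = 4.3

S is symmetric (S[j,i] = S[i,j]). Assembling:

S = [[6, -1.2, -1.8],
 [-1.2, 6.9667, 1.9],
 [-1.8, 1.9, 4.3]]


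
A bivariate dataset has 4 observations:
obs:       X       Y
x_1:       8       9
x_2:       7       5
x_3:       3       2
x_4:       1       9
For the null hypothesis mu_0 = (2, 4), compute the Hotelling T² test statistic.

Step 1 — sample mean vector:
  mean(X) = (8 + 7 + 3 + 1) / 4 = 19/4 = 4.75
  mean(Y) = (9 + 5 + 2 + 9) / 4 = 25/4 = 6.25
  x̄ = (4.75, 6.25),  deviation x̄ - mu_0 = (4.75, 6.25) - (2, 4) = (2.75, 2.25).

Step 2 — sample covariance matrix, S[i,j] = (1/(n-1)) · Σ_k (x_{k,i} - mean_i) · (x_{k,j} - mean_j), divisor n-1 = 3:
  S[X,X] = ((3.25)·(3.25) + (2.25)·(2.25) + (-1.75)·(-1.75) + (-3.75)·(-3.75)) / 3 = 32.75/3 = 10.9167
  S[X,Y] = ((3.25)·(2.75) + (2.25)·(-1.25) + (-1.75)·(-4.25) + (-3.75)·(2.75)) / 3 = 3.25/3 = 1.0833
  S[Y,Y] = ((2.75)·(2.75) + (-1.25)·(-1.25) + (-4.25)·(-4.25) + (2.75)·(2.75)) / 3 = 34.75/3 = 11.5833
  S = [[10.9167, 1.0833],
 [1.0833, 11.5833]].

Step 3 — invert S. det(S) = 10.9167·11.5833 - (1.0833)² = 125.2778.
  S^{-1} = (1/det) · [[d, -b], [-b, a]] = [[0.0925, -0.0086],
 [-0.0086, 0.0871]].

Step 4 — quadratic form (x̄ - mu_0)^T · S^{-1} · (x̄ - mu_0):
  S^{-1} · (x̄ - mu_0) = (0.2348, 0.1723),
  (x̄ - mu_0)^T · [...] = (2.75)·(0.2348) + (2.25)·(0.1723) = 1.0334.

Step 5 — scale by n: T² = 4 · 1.0334 = 4.1335.

T² ≈ 4.1335


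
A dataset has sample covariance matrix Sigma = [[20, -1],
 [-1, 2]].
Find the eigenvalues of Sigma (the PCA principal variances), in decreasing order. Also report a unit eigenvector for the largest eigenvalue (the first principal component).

Step 1 — characteristic polynomial of 2×2 Sigma:
  det(Sigma - λI) = λ² - trace · λ + det = 0.
  trace = 20 + 2 = 22, det = 20·2 - (-1)² = 39.
Step 2 — discriminant:
  Δ = trace² - 4·det = 484 - 156 = 328.
Step 3 — eigenvalues:
  λ = (trace ± √Δ)/2 = (22 ± 18.1108)/2,
  λ_1 = 20.0554,  λ_2 = 1.9446.

Step 4 — unit eigenvector for λ_1: solve (Sigma - λ_1 I)v = 0. First row:
  (20 - 20.0554)·v_x + (-1)·v_y = 0, i.e. (-0.0554)·v_x + (-1)·v_y = 0,
  so v ∝ (b, λ_1 - a) = (-1, 0.0554); multiply by -1 so the first entry is positive: u = (1, -0.0554).
  ||u|| = √((1)² + (-0.0554)²) = √(1.0031) ≈ 1.0015,
  v_1 = u/||u|| ≈ (0.9985, -0.0553) (||v_1|| = 1).

λ_1 = 20.0554,  λ_2 = 1.9446;  v_1 ≈ (0.9985, -0.0553)


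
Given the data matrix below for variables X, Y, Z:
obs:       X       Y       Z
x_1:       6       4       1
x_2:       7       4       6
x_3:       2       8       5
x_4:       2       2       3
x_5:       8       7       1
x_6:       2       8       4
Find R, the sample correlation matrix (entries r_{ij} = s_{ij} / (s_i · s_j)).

Step 1 — column means:
  mean(X) = (6 + 7 + 2 + 2 + 8 + 2) / 6 = 27/6 = 4.5
  mean(Y) = (4 + 4 + 8 + 2 + 7 + 8) / 6 = 33/6 = 5.5
  mean(Z) = (1 + 6 + 5 + 3 + 1 + 4) / 6 = 20/6 = 3.3333

Step 2 — sample variances and covariances s[i,j] = (1/(n-1)) · Σ_k (x_{k,i} - mean_i) · (x_{k,j} - mean_j), with n-1 = 5:
  s[X,X] = ((1.5)·(1.5) + (2.5)·(2.5) + (-2.5)·(-2.5) + (-2.5)·(-2.5) + (3.5)·(3.5) + (-2.5)·(-2.5)) / 5 = 39.5/5 = 7.9
  s[X,Y] = ((1.5)·(-1.5) + (2.5)·(-1.5) + (-2.5)·(2.5) + (-2.5)·(-3.5) + (3.5)·(1.5) + (-2.5)·(2.5)) / 5 = -4.5/5 = -0.9
  s[X,Z] = ((1.5)·(-2.3333) + (2.5)·(2.6667) + (-2.5)·(1.6667) + (-2.5)·(-0.3333) + (3.5)·(-2.3333) + (-2.5)·(0.6667)) / 5 = -10/5 = -2
  s[Y,Y] = ((-1.5)·(-1.5) + (-1.5)·(-1.5) + (2.5)·(2.5) + (-3.5)·(-3.5) + (1.5)·(1.5) + (2.5)·(2.5)) / 5 = 31.5/5 = 6.3
  s[Y,Z] = ((-1.5)·(-2.3333) + (-1.5)·(2.6667) + (2.5)·(1.6667) + (-3.5)·(-0.3333) + (1.5)·(-2.3333) + (2.5)·(0.6667)) / 5 = 3/5 = 0.6
  s[Z,Z] = ((-2.3333)·(-2.3333) + (2.6667)·(2.6667) + (1.6667)·(1.6667) + (-0.3333)·(-0.3333) + (-2.3333)·(-2.3333) + (0.6667)·(0.6667)) / 5 = 21.3333/5 = 4.2667
  Sample standard deviations s_i = √(s[i,i]):
  s(X) = √(7.9) = 2.8107
  s(Y) = √(6.3) = 2.51
  s(Z) = √(4.2667) = 2.0656

Step 3 — r_{ij} = s_{ij} / (s_i · s_j):
  r[X,X] = 1 (diagonal).
  r[X,Y] = -0.9 / (2.8107 · 2.51) = -0.9 / 7.0548 = -0.1276
  r[X,Z] = -2 / (2.8107 · 2.0656) = -2 / 5.8057 = -0.3445
  r[Y,Y] = 1 (diagonal).
  r[Y,Z] = 0.6 / (2.51 · 2.0656) = 0.6 / 5.1846 = 0.1157
  r[Z,Z] = 1 (diagonal).

R is symmetric with unit diagonal. Assembling:

R = [[1, -0.1276, -0.3445],
 [-0.1276, 1, 0.1157],
 [-0.3445, 0.1157, 1]]


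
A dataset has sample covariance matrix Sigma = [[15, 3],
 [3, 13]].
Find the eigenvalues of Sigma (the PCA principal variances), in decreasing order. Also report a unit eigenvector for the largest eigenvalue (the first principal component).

Step 1 — characteristic polynomial of 2×2 Sigma:
  det(Sigma - λI) = λ² - trace · λ + det = 0.
  trace = 15 + 13 = 28, det = 15·13 - (3)² = 186.
Step 2 — discriminant:
  Δ = trace² - 4·det = 784 - 744 = 40.
Step 3 — eigenvalues:
  λ = (trace ± √Δ)/2 = (28 ± 6.3246)/2,
  λ_1 = 17.1623,  λ_2 = 10.8377.

Step 4 — unit eigenvector for λ_1: solve (Sigma - λ_1 I)v = 0. First row:
  (15 - 17.1623)·v_x + (3)·v_y = 0, i.e. (-2.1623)·v_x + (3)·v_y = 0,
  so v ∝ (b, λ_1 - a) = (3, 2.1623) = u.
  ||u|| = √((3)² + (2.1623)²) = √(13.6754) ≈ 3.698,
  v_1 = u/||u|| ≈ (0.8112, 0.5847) (||v_1|| = 1).

λ_1 = 17.1623,  λ_2 = 10.8377;  v_1 ≈ (0.8112, 0.5847)


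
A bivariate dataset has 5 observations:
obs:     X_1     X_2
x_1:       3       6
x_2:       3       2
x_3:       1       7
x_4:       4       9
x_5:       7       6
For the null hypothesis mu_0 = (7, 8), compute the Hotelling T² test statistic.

Step 1 — sample mean vector:
  mean(X_1) = (3 + 3 + 1 + 4 + 7) / 5 = 18/5 = 3.6
  mean(X_2) = (6 + 2 + 7 + 9 + 6) / 5 = 30/5 = 6
  x̄ = (3.6, 6),  deviation x̄ - mu_0 = (3.6, 6) - (7, 8) = (-3.4, -2).

Step 2 — sample covariance matrix, S[i,j] = (1/(n-1)) · Σ_k (x_{k,i} - mean_i) · (x_{k,j} - mean_j), divisor n-1 = 4:
  S[X_1,X_1] = ((-0.6)·(-0.6) + (-0.6)·(-0.6) + (-2.6)·(-2.6) + (0.4)·(0.4) + (3.4)·(3.4)) / 4 = 19.2/4 = 4.8
  S[X_1,X_2] = ((-0.6)·(0) + (-0.6)·(-4) + (-2.6)·(1) + (0.4)·(3) + (3.4)·(0)) / 4 = 1/4 = 0.25
  S[X_2,X_2] = ((0)·(0) + (-4)·(-4) + (1)·(1) + (3)·(3) + (0)·(0)) / 4 = 26/4 = 6.5
  S = [[4.8, 0.25],
 [0.25, 6.5]].

Step 3 — invert S. det(S) = 4.8·6.5 - (0.25)² = 31.1375.
  S^{-1} = (1/det) · [[d, -b], [-b, a]] = [[0.2088, -0.008],
 [-0.008, 0.1542]].

Step 4 — quadratic form (x̄ - mu_0)^T · S^{-1} · (x̄ - mu_0):
  S^{-1} · (x̄ - mu_0) = (-0.6937, -0.281),
  (x̄ - mu_0)^T · [...] = (-3.4)·(-0.6937) + (-2)·(-0.281) = 2.9206.

Step 5 — scale by n: T² = 5 · 2.9206 = 14.603.

T² ≈ 14.603


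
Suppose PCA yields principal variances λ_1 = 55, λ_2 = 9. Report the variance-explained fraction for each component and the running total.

Step 1 — total variance = trace(Sigma) = Σ λ_i = 55 + 9 = 64.

Step 2 — fraction explained by component i = λ_i / Σ λ:
  PC1: 55/64 = 0.8594
  PC2: 9/64 = 0.1406

Step 3 — cumulative fraction after k components = (λ_1 + ... + λ_k) / Σ λ:
  k = 1: 55/64 = 0.8594
  k = 2: (55 + 9)/64 = 64/64 = 1

Summary (fraction, with percent):

explained: PC1 0.8594 (85.94%), PC2 0.1406 (14.06%);  cumulative: 0.8594, 1


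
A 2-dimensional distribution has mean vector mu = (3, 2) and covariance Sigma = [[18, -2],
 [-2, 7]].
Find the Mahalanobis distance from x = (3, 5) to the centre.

Step 1 — centre the observation: (x - mu) = (0, 3).

Step 2 — invert Sigma. det(Sigma) = 18·7 - (-2)² = 122.
  Sigma^{-1} = (1/det) · [[d, -b], [-b, a]] = [[0.0574, 0.0164],
 [0.0164, 0.1475]].

Step 3 — form the quadratic (x - mu)^T · Sigma^{-1} · (x - mu):
  Sigma^{-1} · (x - mu) = (0.0492, 0.4426).
  (x - mu)^T · [Sigma^{-1} · (x - mu)] = (0)·(0.0492) + (3)·(0.4426) = 1.3279.

Step 4 — take square root: d = √(1.3279) ≈ 1.1523.

d(x, mu) = √(1.3279) ≈ 1.1523


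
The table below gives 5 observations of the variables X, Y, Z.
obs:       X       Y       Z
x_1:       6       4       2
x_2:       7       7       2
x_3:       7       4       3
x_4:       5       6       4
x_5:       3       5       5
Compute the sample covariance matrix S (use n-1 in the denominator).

Step 1 — column means:
  mean(X) = (6 + 7 + 7 + 5 + 3) / 5 = 28/5 = 5.6
  mean(Y) = (4 + 7 + 4 + 6 + 5) / 5 = 26/5 = 5.2
  mean(Z) = (2 + 2 + 3 + 4 + 5) / 5 = 16/5 = 3.2

Step 2 — sample covariance S[i,j] = (1/(n-1)) · Σ_k (x_{k,i} - mean_i) · (x_{k,j} - mean_j), with n-1 = 4.
  S[X,X] = ((0.4)·(0.4) + (1.4)·(1.4) + (1.4)·(1.4) + (-0.6)·(-0.6) + (-2.6)·(-2.6)) / 4 = 11.2/4 = 2.8
  S[X,Y] = ((0.4)·(-1.2) + (1.4)·(1.8) + (1.4)·(-1.2) + (-0.6)·(0.8) + (-2.6)·(-0.2)) / 4 = 0.4/4 = 0.1
  S[X,Z] = ((0.4)·(-1.2) + (1.4)·(-1.2) + (1.4)·(-0.2) + (-0.6)·(0.8) + (-2.6)·(1.8)) / 4 = -7.6/4 = -1.9
  S[Y,Y] = ((-1.2)·(-1.2) + (1.8)·(1.8) + (-1.2)·(-1.2) + (0.8)·(0.8) + (-0.2)·(-0.2)) / 4 = 6.8/4 = 1.7
  S[Y,Z] = ((-1.2)·(-1.2) + (1.8)·(-1.2) + (-1.2)·(-0.2) + (0.8)·(0.8) + (-0.2)·(1.8)) / 4 = -0.2/4 = -0.05
  S[Z,Z] = ((-1.2)·(-1.2) + (-1.2)·(-1.2) + (-0.2)·(-0.2) + (0.8)·(0.8) + (1.8)·(1.8)) / 4 = 6.8/4 = 1.7

S is symmetric (S[j,i] = S[i,j]). Assembling:

S = [[2.8, 0.1, -1.9],
 [0.1, 1.7, -0.05],
 [-1.9, -0.05, 1.7]]


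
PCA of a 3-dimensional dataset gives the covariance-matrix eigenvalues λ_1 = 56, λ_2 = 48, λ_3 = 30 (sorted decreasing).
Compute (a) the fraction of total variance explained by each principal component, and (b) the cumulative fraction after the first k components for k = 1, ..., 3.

Step 1 — total variance = trace(Sigma) = Σ λ_i = 56 + 48 + 30 = 134.

Step 2 — fraction explained by component i = λ_i / Σ λ:
  PC1: 56/134 = 0.4179
  PC2: 48/134 = 0.3582
  PC3: 30/134 = 0.2239

Step 3 — cumulative fraction after k components = (λ_1 + ... + λ_k) / Σ λ:
  k = 1: 56/134 = 0.4179
  k = 2: (56 + 48)/134 = 104/134 = 0.7761
  k = 3: (56 + 48 + 30)/134 = 134/134 = 1

Summary (fraction, with percent):

explained: PC1 0.4179 (41.79%), PC2 0.3582 (35.82%), PC3 0.2239 (22.39%);  cumulative: 0.4179, 0.7761, 1


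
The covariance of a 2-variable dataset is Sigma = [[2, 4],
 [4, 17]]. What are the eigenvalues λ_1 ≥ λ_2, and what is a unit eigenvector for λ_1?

Step 1 — characteristic polynomial of 2×2 Sigma:
  det(Sigma - λI) = λ² - trace · λ + det = 0.
  trace = 2 + 17 = 19, det = 2·17 - (4)² = 18.
Step 2 — discriminant:
  Δ = trace² - 4·det = 361 - 72 = 289.
Step 3 — eigenvalues:
  λ = (trace ± √Δ)/2 = (19 ± 17)/2,
  λ_1 = 18,  λ_2 = 1.

Step 4 — unit eigenvector for λ_1: solve (Sigma - λ_1 I)v = 0. First row:
  (2 - 18)·v_x + (4)·v_y = 0, i.e. (-16)·v_x + (4)·v_y = 0,
  so v ∝ (b, λ_1 - a) = (4, 16) = u.
  ||u|| = √((4)² + (16)²) = √(272) ≈ 16.4924,
  v_1 = u/||u|| ≈ (0.2425, 0.9701) (||v_1|| = 1).

λ_1 = 18,  λ_2 = 1;  v_1 ≈ (0.2425, 0.9701)


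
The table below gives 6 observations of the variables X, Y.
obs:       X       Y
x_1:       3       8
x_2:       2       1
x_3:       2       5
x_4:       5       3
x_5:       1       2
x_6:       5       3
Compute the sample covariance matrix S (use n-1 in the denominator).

Step 1 — column means:
  mean(X) = (3 + 2 + 2 + 5 + 1 + 5) / 6 = 18/6 = 3
  mean(Y) = (8 + 1 + 5 + 3 + 2 + 3) / 6 = 22/6 = 3.6667

Step 2 — sample covariance S[i,j] = (1/(n-1)) · Σ_k (x_{k,i} - mean_i) · (x_{k,j} - mean_j), with n-1 = 5.
  S[X,X] = ((0)·(0) + (-1)·(-1) + (-1)·(-1) + (2)·(2) + (-2)·(-2) + (2)·(2)) / 5 = 14/5 = 2.8
  S[X,Y] = ((0)·(4.3333) + (-1)·(-2.6667) + (-1)·(1.3333) + (2)·(-0.6667) + (-2)·(-1.6667) + (2)·(-0.6667)) / 5 = 2/5 = 0.4
  S[Y,Y] = ((4.3333)·(4.3333) + (-2.6667)·(-2.6667) + (1.3333)·(1.3333) + (-0.6667)·(-0.6667) + (-1.6667)·(-1.6667) + (-0.6667)·(-0.6667)) / 5 = 31.3333/5 = 6.2667

S is symmetric (S[j,i] = S[i,j]). Assembling:

S = [[2.8, 0.4],
 [0.4, 6.2667]]


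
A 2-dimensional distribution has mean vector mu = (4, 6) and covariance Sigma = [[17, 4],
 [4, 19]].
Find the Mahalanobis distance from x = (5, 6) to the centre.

Step 1 — centre the observation: (x - mu) = (1, 0).

Step 2 — invert Sigma. det(Sigma) = 17·19 - (4)² = 307.
  Sigma^{-1} = (1/det) · [[d, -b], [-b, a]] = [[0.0619, -0.013],
 [-0.013, 0.0554]].

Step 3 — form the quadratic (x - mu)^T · Sigma^{-1} · (x - mu):
  Sigma^{-1} · (x - mu) = (0.0619, -0.013).
  (x - mu)^T · [Sigma^{-1} · (x - mu)] = (1)·(0.0619) + (0)·(-0.013) = 0.0619.

Step 4 — take square root: d = √(0.0619) ≈ 0.2488.

d(x, mu) = √(0.0619) ≈ 0.2488


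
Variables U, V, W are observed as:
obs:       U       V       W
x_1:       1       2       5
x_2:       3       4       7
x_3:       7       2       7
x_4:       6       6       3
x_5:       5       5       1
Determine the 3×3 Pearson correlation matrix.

Step 1 — column means:
  mean(U) = (1 + 3 + 7 + 6 + 5) / 5 = 22/5 = 4.4
  mean(V) = (2 + 4 + 2 + 6 + 5) / 5 = 19/5 = 3.8
  mean(W) = (5 + 7 + 7 + 3 + 1) / 5 = 23/5 = 4.6

Step 2 — sample variances and covariances s[i,j] = (1/(n-1)) · Σ_k (x_{k,i} - mean_i) · (x_{k,j} - mean_j), with n-1 = 4:
  s[U,U] = ((-3.4)·(-3.4) + (-1.4)·(-1.4) + (2.6)·(2.6) + (1.6)·(1.6) + (0.6)·(0.6)) / 4 = 23.2/4 = 5.8
  s[U,V] = ((-3.4)·(-1.8) + (-1.4)·(0.2) + (2.6)·(-1.8) + (1.6)·(2.2) + (0.6)·(1.2)) / 4 = 5.4/4 = 1.35
  s[U,W] = ((-3.4)·(0.4) + (-1.4)·(2.4) + (2.6)·(2.4) + (1.6)·(-1.6) + (0.6)·(-3.6)) / 4 = -3.2/4 = -0.8
  s[V,V] = ((-1.8)·(-1.8) + (0.2)·(0.2) + (-1.8)·(-1.8) + (2.2)·(2.2) + (1.2)·(1.2)) / 4 = 12.8/4 = 3.2
  s[V,W] = ((-1.8)·(0.4) + (0.2)·(2.4) + (-1.8)·(2.4) + (2.2)·(-1.6) + (1.2)·(-3.6)) / 4 = -12.4/4 = -3.1
  s[W,W] = ((0.4)·(0.4) + (2.4)·(2.4) + (2.4)·(2.4) + (-1.6)·(-1.6) + (-3.6)·(-3.6)) / 4 = 27.2/4 = 6.8
  Sample standard deviations s_i = √(s[i,i]):
  s(U) = √(5.8) = 2.4083
  s(V) = √(3.2) = 1.7889
  s(W) = √(6.8) = 2.6077

Step 3 — r_{ij} = s_{ij} / (s_i · s_j):
  r[U,U] = 1 (diagonal).
  r[U,V] = 1.35 / (2.4083 · 1.7889) = 1.35 / 4.3081 = 0.3134
  r[U,W] = -0.8 / (2.4083 · 2.6077) = -0.8 / 6.2801 = -0.1274
  r[V,V] = 1 (diagonal).
  r[V,W] = -3.1 / (1.7889 · 2.6077) = -3.1 / 4.6648 = -0.6646
  r[W,W] = 1 (diagonal).

R is symmetric with unit diagonal. Assembling:

R = [[1, 0.3134, -0.1274],
 [0.3134, 1, -0.6646],
 [-0.1274, -0.6646, 1]]


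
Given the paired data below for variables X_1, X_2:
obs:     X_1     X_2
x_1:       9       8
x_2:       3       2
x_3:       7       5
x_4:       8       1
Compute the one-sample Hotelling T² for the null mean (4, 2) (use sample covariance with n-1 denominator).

Step 1 — sample mean vector:
  mean(X_1) = (9 + 3 + 7 + 8) / 4 = 27/4 = 6.75
  mean(X_2) = (8 + 2 + 5 + 1) / 4 = 16/4 = 4
  x̄ = (6.75, 4),  deviation x̄ - mu_0 = (6.75, 4) - (4, 2) = (2.75, 2).

Step 2 — sample covariance matrix, S[i,j] = (1/(n-1)) · Σ_k (x_{k,i} - mean_i) · (x_{k,j} - mean_j), divisor n-1 = 3:
  S[X_1,X_1] = ((2.25)·(2.25) + (-3.75)·(-3.75) + (0.25)·(0.25) + (1.25)·(1.25)) / 3 = 20.75/3 = 6.9167
  S[X_1,X_2] = ((2.25)·(4) + (-3.75)·(-2) + (0.25)·(1) + (1.25)·(-3)) / 3 = 13/3 = 4.3333
  S[X_2,X_2] = ((4)·(4) + (-2)·(-2) + (1)·(1) + (-3)·(-3)) / 3 = 30/3 = 10
  S = [[6.9167, 4.3333],
 [4.3333, 10]].

Step 3 — invert S. det(S) = 6.9167·10 - (4.3333)² = 50.3889.
  S^{-1} = (1/det) · [[d, -b], [-b, a]] = [[0.1985, -0.086],
 [-0.086, 0.1373]].

Step 4 — quadratic form (x̄ - mu_0)^T · S^{-1} · (x̄ - mu_0):
  S^{-1} · (x̄ - mu_0) = (0.3738, 0.038),
  (x̄ - mu_0)^T · [...] = (2.75)·(0.3738) + (2)·(0.038) = 1.1039.

Step 5 — scale by n: T² = 4 · 1.1039 = 4.4157.

T² ≈ 4.4157


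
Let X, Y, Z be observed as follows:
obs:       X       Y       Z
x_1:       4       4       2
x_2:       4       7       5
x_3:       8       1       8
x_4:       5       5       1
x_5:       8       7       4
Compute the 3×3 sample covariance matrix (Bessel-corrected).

Step 1 — column means:
  mean(X) = (4 + 4 + 8 + 5 + 8) / 5 = 29/5 = 5.8
  mean(Y) = (4 + 7 + 1 + 5 + 7) / 5 = 24/5 = 4.8
  mean(Z) = (2 + 5 + 8 + 1 + 4) / 5 = 20/5 = 4

Step 2 — sample covariance S[i,j] = (1/(n-1)) · Σ_k (x_{k,i} - mean_i) · (x_{k,j} - mean_j), with n-1 = 4.
  S[X,X] = ((-1.8)·(-1.8) + (-1.8)·(-1.8) + (2.2)·(2.2) + (-0.8)·(-0.8) + (2.2)·(2.2)) / 4 = 16.8/4 = 4.2
  S[X,Y] = ((-1.8)·(-0.8) + (-1.8)·(2.2) + (2.2)·(-3.8) + (-0.8)·(0.2) + (2.2)·(2.2)) / 4 = -6.2/4 = -1.55
  S[X,Z] = ((-1.8)·(-2) + (-1.8)·(1) + (2.2)·(4) + (-0.8)·(-3) + (2.2)·(0)) / 4 = 13/4 = 3.25
  S[Y,Y] = ((-0.8)·(-0.8) + (2.2)·(2.2) + (-3.8)·(-3.8) + (0.2)·(0.2) + (2.2)·(2.2)) / 4 = 24.8/4 = 6.2
  S[Y,Z] = ((-0.8)·(-2) + (2.2)·(1) + (-3.8)·(4) + (0.2)·(-3) + (2.2)·(0)) / 4 = -12/4 = -3
  S[Z,Z] = ((-2)·(-2) + (1)·(1) + (4)·(4) + (-3)·(-3) + (0)·(0)) / 4 = 30/4 = 7.5

S is symmetric (S[j,i] = S[i,j]). Assembling:

S = [[4.2, -1.55, 3.25],
 [-1.55, 6.2, -3],
 [3.25, -3, 7.5]]


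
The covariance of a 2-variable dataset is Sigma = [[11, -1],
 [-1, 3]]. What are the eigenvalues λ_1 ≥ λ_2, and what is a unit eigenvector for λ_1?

Step 1 — characteristic polynomial of 2×2 Sigma:
  det(Sigma - λI) = λ² - trace · λ + det = 0.
  trace = 11 + 3 = 14, det = 11·3 - (-1)² = 32.
Step 2 — discriminant:
  Δ = trace² - 4·det = 196 - 128 = 68.
Step 3 — eigenvalues:
  λ = (trace ± √Δ)/2 = (14 ± 8.2462)/2,
  λ_1 = 11.1231,  λ_2 = 2.8769.

Step 4 — unit eigenvector for λ_1: solve (Sigma - λ_1 I)v = 0. First row:
  (11 - 11.1231)·v_x + (-1)·v_y = 0, i.e. (-0.1231)·v_x + (-1)·v_y = 0,
  so v ∝ (b, λ_1 - a) = (-1, 0.1231); multiply by -1 so the first entry is positive: u = (1, -0.1231).
  ||u|| = √((1)² + (-0.1231)²) = √(1.0152) ≈ 1.0075,
  v_1 = u/||u|| ≈ (0.9925, -0.1222) (||v_1|| = 1).

λ_1 = 11.1231,  λ_2 = 2.8769;  v_1 ≈ (0.9925, -0.1222)


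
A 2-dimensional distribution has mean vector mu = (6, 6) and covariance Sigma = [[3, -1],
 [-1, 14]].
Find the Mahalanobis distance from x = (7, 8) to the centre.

Step 1 — centre the observation: (x - mu) = (1, 2).

Step 2 — invert Sigma. det(Sigma) = 3·14 - (-1)² = 41.
  Sigma^{-1} = (1/det) · [[d, -b], [-b, a]] = [[0.3415, 0.0244],
 [0.0244, 0.0732]].

Step 3 — form the quadratic (x - mu)^T · Sigma^{-1} · (x - mu):
  Sigma^{-1} · (x - mu) = (0.3902, 0.1707).
  (x - mu)^T · [Sigma^{-1} · (x - mu)] = (1)·(0.3902) + (2)·(0.1707) = 0.7317.

Step 4 — take square root: d = √(0.7317) ≈ 0.8554.

d(x, mu) = √(0.7317) ≈ 0.8554


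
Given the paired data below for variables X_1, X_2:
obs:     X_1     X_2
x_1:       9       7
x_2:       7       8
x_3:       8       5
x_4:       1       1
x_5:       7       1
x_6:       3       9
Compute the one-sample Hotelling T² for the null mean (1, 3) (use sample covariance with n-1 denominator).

Step 1 — sample mean vector:
  mean(X_1) = (9 + 7 + 8 + 1 + 7 + 3) / 6 = 35/6 = 5.8333
  mean(X_2) = (7 + 8 + 5 + 1 + 1 + 9) / 6 = 31/6 = 5.1667
  x̄ = (5.8333, 5.1667),  deviation x̄ - mu_0 = (5.8333, 5.1667) - (1, 3) = (4.8333, 2.1667).

Step 2 — sample covariance matrix, S[i,j] = (1/(n-1)) · Σ_k (x_{k,i} - mean_i) · (x_{k,j} - mean_j), divisor n-1 = 5:
  S[X_1,X_1] = ((3.1667)·(3.1667) + (1.1667)·(1.1667) + (2.1667)·(2.1667) + (-4.8333)·(-4.8333) + (1.1667)·(1.1667) + (-2.8333)·(-2.8333)) / 5 = 48.8333/5 = 9.7667
  S[X_1,X_2] = ((3.1667)·(1.8333) + (1.1667)·(2.8333) + (2.1667)·(-0.1667) + (-4.8333)·(-4.1667) + (1.1667)·(-4.1667) + (-2.8333)·(3.8333)) / 5 = 13.1667/5 = 2.6333
  S[X_2,X_2] = ((1.8333)·(1.8333) + (2.8333)·(2.8333) + (-0.1667)·(-0.1667) + (-4.1667)·(-4.1667) + (-4.1667)·(-4.1667) + (3.8333)·(3.8333)) / 5 = 60.8333/5 = 12.1667
  S = [[9.7667, 2.6333],
 [2.6333, 12.1667]].

Step 3 — invert S. det(S) = 9.7667·12.1667 - (2.6333)² = 111.8933.
  S^{-1} = (1/det) · [[d, -b], [-b, a]] = [[0.1087, -0.0235],
 [-0.0235, 0.0873]].

Step 4 — quadratic form (x̄ - mu_0)^T · S^{-1} · (x̄ - mu_0):
  S^{-1} · (x̄ - mu_0) = (0.4746, 0.0754),
  (x̄ - mu_0)^T · [...] = (4.8333)·(0.4746) + (2.1667)·(0.0754) = 2.457.

Step 5 — scale by n: T² = 6 · 2.457 = 14.742.

T² ≈ 14.742


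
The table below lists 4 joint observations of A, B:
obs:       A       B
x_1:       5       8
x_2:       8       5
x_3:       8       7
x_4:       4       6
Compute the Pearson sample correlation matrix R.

Step 1 — column means:
  mean(A) = (5 + 8 + 8 + 4) / 4 = 25/4 = 6.25
  mean(B) = (8 + 5 + 7 + 6) / 4 = 26/4 = 6.5

Step 2 — sample variances and covariances s[i,j] = (1/(n-1)) · Σ_k (x_{k,i} - mean_i) · (x_{k,j} - mean_j), with n-1 = 3:
  s[A,A] = ((-1.25)·(-1.25) + (1.75)·(1.75) + (1.75)·(1.75) + (-2.25)·(-2.25)) / 3 = 12.75/3 = 4.25
  s[A,B] = ((-1.25)·(1.5) + (1.75)·(-1.5) + (1.75)·(0.5) + (-2.25)·(-0.5)) / 3 = -2.5/3 = -0.8333
  s[B,B] = ((1.5)·(1.5) + (-1.5)·(-1.5) + (0.5)·(0.5) + (-0.5)·(-0.5)) / 3 = 5/3 = 1.6667
  Sample standard deviations s_i = √(s[i,i]):
  s(A) = √(4.25) = 2.0616
  s(B) = √(1.6667) = 1.291

Step 3 — r_{ij} = s_{ij} / (s_i · s_j):
  r[A,A] = 1 (diagonal).
  r[A,B] = -0.8333 / (2.0616 · 1.291) = -0.8333 / 2.6615 = -0.3131
  r[B,B] = 1 (diagonal).

R is symmetric with unit diagonal. Assembling:

R = [[1, -0.3131],
 [-0.3131, 1]]


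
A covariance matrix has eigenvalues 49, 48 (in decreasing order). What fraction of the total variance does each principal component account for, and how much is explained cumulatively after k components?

Step 1 — total variance = trace(Sigma) = Σ λ_i = 49 + 48 = 97.

Step 2 — fraction explained by component i = λ_i / Σ λ:
  PC1: 49/97 = 0.5052
  PC2: 48/97 = 0.4948

Step 3 — cumulative fraction after k components = (λ_1 + ... + λ_k) / Σ λ:
  k = 1: 49/97 = 0.5052
  k = 2: (49 + 48)/97 = 97/97 = 1

Summary (fraction, with percent):

explained: PC1 0.5052 (50.52%), PC2 0.4948 (49.48%);  cumulative: 0.5052, 1


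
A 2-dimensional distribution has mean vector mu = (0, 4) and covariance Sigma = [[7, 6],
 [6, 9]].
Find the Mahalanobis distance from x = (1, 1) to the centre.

Step 1 — centre the observation: (x - mu) = (1, -3).

Step 2 — invert Sigma. det(Sigma) = 7·9 - (6)² = 27.
  Sigma^{-1} = (1/det) · [[d, -b], [-b, a]] = [[0.3333, -0.2222],
 [-0.2222, 0.2593]].

Step 3 — form the quadratic (x - mu)^T · Sigma^{-1} · (x - mu):
  Sigma^{-1} · (x - mu) = (1, -1).
  (x - mu)^T · [Sigma^{-1} · (x - mu)] = (1)·(1) + (-3)·(-1) = 4.

Step 4 — take square root: d = √(4) ≈ 2.

d(x, mu) = √(4) ≈ 2


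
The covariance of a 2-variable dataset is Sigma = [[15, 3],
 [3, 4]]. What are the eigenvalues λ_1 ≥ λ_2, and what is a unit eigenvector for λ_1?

Step 1 — characteristic polynomial of 2×2 Sigma:
  det(Sigma - λI) = λ² - trace · λ + det = 0.
  trace = 15 + 4 = 19, det = 15·4 - (3)² = 51.
Step 2 — discriminant:
  Δ = trace² - 4·det = 361 - 204 = 157.
Step 3 — eigenvalues:
  λ = (trace ± √Δ)/2 = (19 ± 12.53)/2,
  λ_1 = 15.765,  λ_2 = 3.235.

Step 4 — unit eigenvector for λ_1: solve (Sigma - λ_1 I)v = 0. First row:
  (15 - 15.765)·v_x + (3)·v_y = 0, i.e. (-0.765)·v_x + (3)·v_y = 0,
  so v ∝ (b, λ_1 - a) = (3, 0.765) = u.
  ||u|| = √((3)² + (0.765)²) = √(9.5852) ≈ 3.096,
  v_1 = u/||u|| ≈ (0.969, 0.2471) (||v_1|| = 1).

λ_1 = 15.765,  λ_2 = 3.235;  v_1 ≈ (0.969, 0.2471)
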